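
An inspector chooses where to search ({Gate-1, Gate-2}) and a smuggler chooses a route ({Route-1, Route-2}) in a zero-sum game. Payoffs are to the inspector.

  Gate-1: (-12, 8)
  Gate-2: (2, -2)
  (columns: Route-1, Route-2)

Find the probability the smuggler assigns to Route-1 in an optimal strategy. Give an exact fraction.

Row minima: Gate-1 → -12, Gate-2 → -2; maximin = -2.
Column maxima: Route-1 → 2, Route-2 → 8; minimax = 2.
-2 ≠ 2, so there is no saddle point; optimal play is mixed.
Let the inspector play Gate-1 with probability p. Expected payoff against Route-1: (-12)p + 2(1−p) = −14p + 2; against Route-2: 8p + (-2)(1−p) = 10p − 2.
Setting these equal: −14p + 2 = 10p − 2 ⇒ −24p = -4 ⇒ p = 1/6, and the value is (-14)·(1/6) + 2 = -1/3.
For the smuggler: with q = P(Route-1), equating Gate-1's and Gate-2's payoffs gives −20q + 8 = 4q − 2 ⇒ q = 5/12.

5/12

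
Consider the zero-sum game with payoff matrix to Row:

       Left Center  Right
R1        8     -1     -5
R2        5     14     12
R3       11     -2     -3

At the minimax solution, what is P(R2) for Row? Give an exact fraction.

2/3

Row minima: R1 → -5, R2 → 5, R3 → -3; maximin = 5.
Column maxima: Left → 11, Center → 14, Right → 12; minimax = 11.
5 ≠ 11, so there is no saddle point; optimal play is mixed.
Center is strictly dominated by Right (it gives Row strictly more in every row), so Column never plays it.
With Center eliminated, R1 is strictly dominated by R3 (R3 gives Row strictly more in every remaining column), so Row never plays it.
On the remaining 2×2 (R2, R3 vs Left, Right):
Let Row play R2 with probability p. Expected payoff against Left: 5p + 11(1−p) = −6p + 11; against Right: 12p + (-3)(1−p) = 15p − 3.
Setting these equal: −6p + 11 = 15p − 3 ⇒ −21p = -14 ⇒ p = 2/3, and the value is (-6)·(2/3) + 11 = 7.
For Column: with q = P(Left), equating R2's and R3's payoffs gives −7q + 12 = 14q − 3 ⇒ q = 5/7.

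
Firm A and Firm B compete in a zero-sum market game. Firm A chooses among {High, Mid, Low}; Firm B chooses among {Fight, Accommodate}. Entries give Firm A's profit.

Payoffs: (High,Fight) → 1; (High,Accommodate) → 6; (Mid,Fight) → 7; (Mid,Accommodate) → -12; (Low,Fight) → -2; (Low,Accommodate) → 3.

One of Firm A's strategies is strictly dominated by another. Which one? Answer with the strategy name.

Low

High gives a strictly higher payoff than Low against every column: 1 > -2, 6 > 3.
So Low is strictly dominated and Firm A never plays it.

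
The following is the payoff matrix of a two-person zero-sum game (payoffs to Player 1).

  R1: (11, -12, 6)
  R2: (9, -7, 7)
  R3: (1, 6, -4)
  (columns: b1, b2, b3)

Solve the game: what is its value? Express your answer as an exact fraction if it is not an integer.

Row minima: R1 → -12, R2 → -7, R3 → -4; maximin = -4.
Column maxima: b1 → 11, b2 → 6, b3 → 7; minimax = 6.
-4 ≠ 6, so there is no saddle point; optimal play is mixed.
b1 is strictly dominated by b3 (it gives Player 1 strictly more in every row), so Player 2 never plays it.
With b1 eliminated, R1 is strictly dominated by R2 (R2 gives Player 1 strictly more in every remaining column), so Player 1 never plays it.
On the remaining 2×2 (R2, R3 vs b2, b3):
Let Player 1 play R2 with probability p. Expected payoff against b2: (-7)p + 6(1−p) = −13p + 6; against b3: 7p + (-4)(1−p) = 11p − 4.
Setting these equal: −13p + 6 = 11p − 4 ⇒ −24p = -10 ⇒ p = 5/12, and the value is (-13)·(5/12) + 6 = 7/12.
For Player 2: with q = P(b2), equating R2's and R3's payoffs gives −14q + 7 = 10q − 4 ⇒ q = 11/24.

7/12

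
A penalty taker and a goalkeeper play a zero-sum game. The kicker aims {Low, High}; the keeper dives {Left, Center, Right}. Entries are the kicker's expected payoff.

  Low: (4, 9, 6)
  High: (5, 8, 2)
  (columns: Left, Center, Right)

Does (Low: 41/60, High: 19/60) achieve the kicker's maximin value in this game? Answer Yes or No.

No

Against Left this mix gives (41/60)·4 + (19/60)·5 = 259/60.
Against Center this mix gives (41/60)·9 + (19/60)·8 = 521/60.
Against Right this mix gives (41/60)·6 + (19/60)·2 = 71/15.
The keeper will play Left, holding the kicker to 259/60. Shifting weight toward the row that does better against Left would raise this floor (the equalizing mix achieves 22/5 against both Left and Right), so the proposed strategy is not optimal.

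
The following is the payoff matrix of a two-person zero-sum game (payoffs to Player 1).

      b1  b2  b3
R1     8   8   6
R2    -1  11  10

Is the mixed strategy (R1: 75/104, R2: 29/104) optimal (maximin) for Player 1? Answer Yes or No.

Against b1 this mix gives (75/104)·8 + (29/104)·(-1) = 571/104.
Against b2 this mix gives (75/104)·8 + (29/104)·11 = 919/104.
Against b3 this mix gives (75/104)·6 + (29/104)·10 = 185/26.
Player 2 will play b1, holding Player 1 to 571/104. Shifting weight toward the row that does better against b1 would raise this floor (the equalizing mix achieves 86/13 against both b1 and b3), so the proposed strategy is not optimal.

No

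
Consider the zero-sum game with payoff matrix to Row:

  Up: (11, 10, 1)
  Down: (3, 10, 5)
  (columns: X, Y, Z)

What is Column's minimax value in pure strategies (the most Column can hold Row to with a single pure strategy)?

5

Column maxima: X → 11, Y → 10, Z → 5.
The smallest of these is 5.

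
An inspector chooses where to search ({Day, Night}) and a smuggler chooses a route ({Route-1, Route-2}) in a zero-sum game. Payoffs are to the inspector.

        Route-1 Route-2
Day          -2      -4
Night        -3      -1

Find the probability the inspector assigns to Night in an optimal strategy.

Row minima: Day → -4, Night → -3; maximin = -3.
Column maxima: Route-1 → -2, Route-2 → -1; minimax = -2.
-3 ≠ -2, so there is no saddle point; optimal play is mixed.
Let the inspector play Day with probability p. Expected payoff against Route-1: (-2)p + (-3)(1−p) = p − 3; against Route-2: (-4)p + (-1)(1−p) = −3p − 1.
Setting these equal: p − 3 = −3p − 1 ⇒ 4p = 2 ⇒ p = 1/2, and the value is (1)·(1/2) − 3 = -5/2.
For the smuggler: with q = P(Route-1), equating Day's and Night's payoffs gives 2q − 4 = −2q − 1 ⇒ q = 3/4.

1/2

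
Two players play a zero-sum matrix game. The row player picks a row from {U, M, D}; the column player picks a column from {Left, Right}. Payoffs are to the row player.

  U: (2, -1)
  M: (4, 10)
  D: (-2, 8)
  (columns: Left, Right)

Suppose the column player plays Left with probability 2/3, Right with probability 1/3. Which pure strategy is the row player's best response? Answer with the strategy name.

Expected payoff of U: (2/3)·2 + (1/3)·(-1) = 1.
Expected payoff of M: (2/3)·4 + (1/3)·10 = 6.
Expected payoff of D: (2/3)·(-2) + (1/3)·8 = 4/3.
The largest is 6, so the row player's best response is M.

M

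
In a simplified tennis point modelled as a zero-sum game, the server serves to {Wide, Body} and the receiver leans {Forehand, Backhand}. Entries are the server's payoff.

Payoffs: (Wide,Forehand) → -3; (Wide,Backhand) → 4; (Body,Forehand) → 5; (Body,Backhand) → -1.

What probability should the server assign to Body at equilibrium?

Row minima: Wide → -3, Body → -1; maximin = -1.
Column maxima: Forehand → 5, Backhand → 4; minimax = 4.
-1 ≠ 4, so there is no saddle point; optimal play is mixed.
Let the server play Wide with probability p. Expected payoff against Forehand: (-3)p + 5(1−p) = −8p + 5; against Backhand: 4p + (-1)(1−p) = 5p − 1.
Setting these equal: −8p + 5 = 5p − 1 ⇒ −13p = -6 ⇒ p = 6/13, and the value is (-8)·(6/13) + 5 = 17/13.
For the receiver: with q = P(Forehand), equating Wide's and Body's payoffs gives −7q + 4 = 6q − 1 ⇒ q = 5/13.

7/13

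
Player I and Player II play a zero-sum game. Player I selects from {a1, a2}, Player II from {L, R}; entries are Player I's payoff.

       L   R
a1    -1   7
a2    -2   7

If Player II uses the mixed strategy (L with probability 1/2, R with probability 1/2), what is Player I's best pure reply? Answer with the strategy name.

a1

Expected payoff of a1: (1/2)·(-1) + (1/2)·7 = 3.
Expected payoff of a2: (1/2)·(-2) + (1/2)·7 = 5/2.
The largest is 3, so Player I's best response is a1.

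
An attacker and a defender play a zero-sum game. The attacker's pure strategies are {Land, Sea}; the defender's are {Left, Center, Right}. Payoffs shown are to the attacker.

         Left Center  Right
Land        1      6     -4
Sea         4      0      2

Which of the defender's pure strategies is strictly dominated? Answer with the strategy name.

Right holds the attacker's payoff strictly below Left in every row: -4 < 1, 2 < 4.
So Left is strictly dominated for the defender.

Left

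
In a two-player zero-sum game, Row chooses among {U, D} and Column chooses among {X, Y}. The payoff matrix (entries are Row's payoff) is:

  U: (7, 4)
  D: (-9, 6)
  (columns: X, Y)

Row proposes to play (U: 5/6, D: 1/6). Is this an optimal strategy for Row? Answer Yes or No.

Against X this mix gives (5/6)·7 + (1/6)·(-9) = 13/3.
Against Y this mix gives (5/6)·4 + (1/6)·6 = 13/3.
All of Column's active replies (X, Y) yield 13/3, and no column does worse for Row. The mix makes Column indifferent and guarantees 13/3, so it is optimal.

Yes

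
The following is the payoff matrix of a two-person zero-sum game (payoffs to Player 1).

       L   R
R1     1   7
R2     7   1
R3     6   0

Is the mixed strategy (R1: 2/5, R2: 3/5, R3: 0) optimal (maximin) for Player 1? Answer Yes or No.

Against L this mix gives (2/5)·1 + (3/5)·7 = 23/5.
Against R this mix gives (2/5)·7 + (3/5)·1 = 17/5.
Player 2 will play R, holding Player 1 to 17/5. Shifting weight toward the row that does better against R would raise this floor (the equalizing mix achieves 4 against both R and L), so the proposed strategy is not optimal.

No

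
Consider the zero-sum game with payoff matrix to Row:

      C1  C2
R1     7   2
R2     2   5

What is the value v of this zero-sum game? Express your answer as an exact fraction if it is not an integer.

Row minima: R1 → 2, R2 → 2; maximin = 2.
Column maxima: C1 → 7, C2 → 5; minimax = 5.
2 ≠ 5, so there is no saddle point; optimal play is mixed.
Let Row play R1 with probability p. Expected payoff against C1: 7p + 2(1−p) = 5p + 2; against C2: 2p + 5(1−p) = −3p + 5.
Setting these equal: 5p + 2 = −3p + 5 ⇒ 8p = 3 ⇒ p = 3/8, and the value is (5)·(3/8) + 2 = 31/8.
For Column: with q = P(C1), equating R1's and R2's payoffs gives 5q + 2 = −3q + 5 ⇒ q = 3/8.

31/8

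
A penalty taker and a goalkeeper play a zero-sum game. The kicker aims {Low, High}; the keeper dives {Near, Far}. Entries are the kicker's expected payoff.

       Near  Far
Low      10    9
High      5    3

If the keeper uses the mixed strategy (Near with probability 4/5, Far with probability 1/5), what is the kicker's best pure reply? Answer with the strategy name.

Expected payoff of Low: (4/5)·10 + (1/5)·9 = 49/5.
Expected payoff of High: (4/5)·5 + (1/5)·3 = 23/5.
The largest is 49/5, so the kicker's best response is Low.

Low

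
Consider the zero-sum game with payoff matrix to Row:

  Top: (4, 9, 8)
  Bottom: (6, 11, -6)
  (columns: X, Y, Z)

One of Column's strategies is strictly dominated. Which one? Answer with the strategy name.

X holds Row's payoff strictly below Y in every row: 4 < 9, 6 < 11.
So Y is strictly dominated for Column.

Y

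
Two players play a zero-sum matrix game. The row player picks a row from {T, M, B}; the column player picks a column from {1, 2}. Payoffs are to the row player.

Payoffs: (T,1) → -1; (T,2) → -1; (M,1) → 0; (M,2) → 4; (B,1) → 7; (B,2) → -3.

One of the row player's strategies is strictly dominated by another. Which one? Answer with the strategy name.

M gives a strictly higher payoff than T against every column: 0 > -1, 4 > -1.
So T is strictly dominated and the row player never plays it.

T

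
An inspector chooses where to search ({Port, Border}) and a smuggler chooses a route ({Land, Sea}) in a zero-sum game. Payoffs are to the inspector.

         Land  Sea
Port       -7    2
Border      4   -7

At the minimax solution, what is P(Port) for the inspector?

Row minima: Port → -7, Border → -7; maximin = -7.
Column maxima: Land → 4, Sea → 2; minimax = 2.
-7 ≠ 2, so there is no saddle point; optimal play is mixed.
Let the inspector play Port with probability p. Expected payoff against Land: (-7)p + 4(1−p) = −11p + 4; against Sea: 2p + (-7)(1−p) = 9p − 7.
Setting these equal: −11p + 4 = 9p − 7 ⇒ −20p = -11 ⇒ p = 11/20, and the value is (-11)·(11/20) + 4 = -41/20.
For the smuggler: with q = P(Land), equating Port's and Border's payoffs gives −9q + 2 = 11q − 7 ⇒ q = 9/20.

11/20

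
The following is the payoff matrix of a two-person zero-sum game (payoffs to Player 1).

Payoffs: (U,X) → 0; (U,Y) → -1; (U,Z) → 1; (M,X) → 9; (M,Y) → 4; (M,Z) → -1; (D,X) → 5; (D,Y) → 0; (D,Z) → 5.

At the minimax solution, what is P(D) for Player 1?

Row minima: U → -1, M → -1, D → 0; maximin = 0.
Column maxima: X → 9, Y → 4, Z → 5; minimax = 4.
0 ≠ 4, so there is no saddle point; optimal play is mixed.
U is strictly dominated by D, so Player 1 never plays it.
X is strictly dominated by Y (it gives Player 1 strictly more in every row), so Player 2 never plays it.
On the remaining 2×2 (M, D vs Y, Z):
Let Player 1 play M with probability p. Expected payoff against Y: 4p + 0(1−p) = 4p; against Z: (-1)p + 5(1−p) = −6p + 5.
Setting these equal: 4p = −6p + 5 ⇒ 10p = 5 ⇒ p = 1/2, and the value is (4)·(1/2) = 2.
For Player 2: with q = P(Y), equating M's and D's payoffs gives 5q − 1 = −5q + 5 ⇒ q = 3/5.

1/2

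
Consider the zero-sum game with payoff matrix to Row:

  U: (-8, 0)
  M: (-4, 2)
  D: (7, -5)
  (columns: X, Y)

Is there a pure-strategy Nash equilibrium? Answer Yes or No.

Row minima: U → -8, M → -4, D → -5; maximin = -4.
Column maxima: X → 7, Y → 2; minimax = 2.
-4 ≠ 2, so no pure-strategy equilibrium exists.

No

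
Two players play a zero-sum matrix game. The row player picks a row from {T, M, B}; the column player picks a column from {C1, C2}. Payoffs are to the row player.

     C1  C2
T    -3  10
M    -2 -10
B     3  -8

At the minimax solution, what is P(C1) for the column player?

Row minima: T → -3, M → -10, B → -8; maximin = -3.
Column maxima: C1 → 3, C2 → 10; minimax = 3.
-3 ≠ 3, so there is no saddle point; optimal play is mixed.
M is strictly dominated by B, so the row player never plays it.
On the remaining 2×2 (T, B vs C1, C2):
Let the row player play T with probability p. Expected payoff against C1: (-3)p + 3(1−p) = −6p + 3; against C2: 10p + (-8)(1−p) = 18p − 8.
Setting these equal: −6p + 3 = 18p − 8 ⇒ −24p = -11 ⇒ p = 11/24, and the value is (-6)·(11/24) + 3 = 1/4.
For the column player: with q = P(C1), equating T's and B's payoffs gives −13q + 10 = 11q − 8 ⇒ q = 3/4.

3/4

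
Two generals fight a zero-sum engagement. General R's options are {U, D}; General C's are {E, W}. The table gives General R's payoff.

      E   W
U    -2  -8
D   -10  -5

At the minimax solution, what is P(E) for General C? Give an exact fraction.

3/11

Row minima: U → -8, D → -10; maximin = -8.
Column maxima: E → -2, W → -5; minimax = -5.
-8 ≠ -5, so there is no saddle point; optimal play is mixed.
Let General R play U with probability p. Expected payoff against E: (-2)p + (-10)(1−p) = 8p − 10; against W: (-8)p + (-5)(1−p) = −3p − 5.
Setting these equal: 8p − 10 = −3p − 5 ⇒ 11p = 5 ⇒ p = 5/11, and the value is (8)·(5/11) − 10 = -70/11.
For General C: with q = P(E), equating U's and D's payoffs gives 6q − 8 = −5q − 5 ⇒ q = 3/11.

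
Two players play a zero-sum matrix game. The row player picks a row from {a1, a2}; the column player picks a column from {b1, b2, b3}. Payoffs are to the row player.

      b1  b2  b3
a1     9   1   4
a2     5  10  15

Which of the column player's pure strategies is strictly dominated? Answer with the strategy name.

b2 holds the row player's payoff strictly below b3 in every row: 1 < 4, 10 < 15.
So b3 is strictly dominated for the column player.

b3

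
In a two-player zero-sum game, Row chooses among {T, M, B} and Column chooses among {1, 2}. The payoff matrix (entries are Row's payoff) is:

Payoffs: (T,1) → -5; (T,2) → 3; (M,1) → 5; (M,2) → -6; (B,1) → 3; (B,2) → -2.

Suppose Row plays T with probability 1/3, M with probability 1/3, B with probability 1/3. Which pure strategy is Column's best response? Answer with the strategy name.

If Column plays 1, Row's expected payoff is (1/3)·(-5) + (1/3)·5 + (1/3)·3 = 1.
If Column plays 2, Row's expected payoff is (1/3)·3 + (1/3)·(-6) + (1/3)·(-2) = -5/3.
Column minimizes Row's payoff; the smallest is -5/3, so the best response is 2.

2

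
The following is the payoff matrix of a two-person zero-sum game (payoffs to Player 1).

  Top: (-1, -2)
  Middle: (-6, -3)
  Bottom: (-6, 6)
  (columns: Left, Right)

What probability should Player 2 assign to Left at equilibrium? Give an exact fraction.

Row minima: Top → -2, Middle → -6, Bottom → -6; maximin = -2.
Column maxima: Left → -1, Right → 6; minimax = -1.
-2 ≠ -1, so there is no saddle point; optimal play is mixed.
Middle is strictly dominated by Top, so Player 1 never plays it.
On the remaining 2×2 (Top, Bottom vs Left, Right):
Let Player 1 play Top with probability p. Expected payoff against Left: (-1)p + (-6)(1−p) = 5p − 6; against Right: (-2)p + 6(1−p) = −8p + 6.
Setting these equal: 5p − 6 = −8p + 6 ⇒ 13p = 12 ⇒ p = 12/13, and the value is (5)·(12/13) − 6 = -18/13.
For Player 2: with q = P(Left), equating Top's and Bottom's payoffs gives q − 2 = −12q + 6 ⇒ q = 8/13.

8/13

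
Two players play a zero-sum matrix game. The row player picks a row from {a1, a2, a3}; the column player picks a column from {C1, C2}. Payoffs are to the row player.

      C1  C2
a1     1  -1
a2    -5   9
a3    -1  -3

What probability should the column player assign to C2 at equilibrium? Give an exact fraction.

Row minima: a1 → -1, a2 → -5, a3 → -3; maximin = -1.
Column maxima: C1 → 1, C2 → 9; minimax = 1.
-1 ≠ 1, so there is no saddle point; optimal play is mixed.
a3 is strictly dominated by a1, so the row player never plays it.
On the remaining 2×2 (a1, a2 vs C1, C2):
Let the row player play a1 with probability p. Expected payoff against C1: 1p + (-5)(1−p) = 6p − 5; against C2: (-1)p + 9(1−p) = −10p + 9.
Setting these equal: 6p − 5 = −10p + 9 ⇒ 16p = 14 ⇒ p = 7/8, and the value is (6)·(7/8) − 5 = 1/4.
For the column player: with q = P(C1), equating a1's and a2's payoffs gives 2q − 1 = −14q + 9 ⇒ q = 5/8.

3/8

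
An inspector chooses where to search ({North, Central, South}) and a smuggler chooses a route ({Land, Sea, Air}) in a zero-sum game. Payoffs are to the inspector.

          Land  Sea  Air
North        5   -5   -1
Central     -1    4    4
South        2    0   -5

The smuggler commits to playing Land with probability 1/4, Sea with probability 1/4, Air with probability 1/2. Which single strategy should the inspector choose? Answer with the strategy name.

Expected payoff of North: (1/4)·5 + (1/4)·(-5) + (1/2)·(-1) = -1/2.
Expected payoff of Central: (1/4)·(-1) + (1/4)·4 + (1/2)·4 = 11/4.
Expected payoff of South: (1/4)·2 + (1/4)·0 + (1/2)·(-5) = -2.
The largest is 11/4, so the inspector's best response is Central.

Central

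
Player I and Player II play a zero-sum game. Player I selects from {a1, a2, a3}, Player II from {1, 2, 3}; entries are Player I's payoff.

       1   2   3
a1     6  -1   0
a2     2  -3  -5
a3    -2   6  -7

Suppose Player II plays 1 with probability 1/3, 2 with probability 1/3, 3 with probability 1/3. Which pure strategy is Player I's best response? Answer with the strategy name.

a1

Expected payoff of a1: (1/3)·6 + (1/3)·(-1) + (1/3)·0 = 5/3.
Expected payoff of a2: (1/3)·2 + (1/3)·(-3) + (1/3)·(-5) = -2.
Expected payoff of a3: (1/3)·(-2) + (1/3)·6 + (1/3)·(-7) = -1.
The largest is 5/3, so Player I's best response is a1.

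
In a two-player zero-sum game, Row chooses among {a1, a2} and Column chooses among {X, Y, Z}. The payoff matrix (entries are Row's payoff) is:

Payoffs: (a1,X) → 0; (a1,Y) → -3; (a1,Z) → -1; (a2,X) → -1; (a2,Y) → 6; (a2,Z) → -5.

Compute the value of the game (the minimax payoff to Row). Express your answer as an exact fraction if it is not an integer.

Row minima: a1 → -3, a2 → -5; maximin = -3.
Column maxima: X → 0, Y → 6, Z → -1; minimax = -1.
-3 ≠ -1, so there is no saddle point; optimal play is mixed.
X is strictly dominated by Z (it gives Row strictly more in every row), so Column never plays it.
On the remaining 2×2 (a1, a2 vs Y, Z):
Let Row play a1 with probability p. Expected payoff against Y: (-3)p + 6(1−p) = −9p + 6; against Z: (-1)p + (-5)(1−p) = 4p − 5.
Setting these equal: −9p + 6 = 4p − 5 ⇒ −13p = -11 ⇒ p = 11/13, and the value is (-9)·(11/13) + 6 = -21/13.
For Column: with q = P(Y), equating a1's and a2's payoffs gives −2q − 1 = 11q − 5 ⇒ q = 4/13.

-21/13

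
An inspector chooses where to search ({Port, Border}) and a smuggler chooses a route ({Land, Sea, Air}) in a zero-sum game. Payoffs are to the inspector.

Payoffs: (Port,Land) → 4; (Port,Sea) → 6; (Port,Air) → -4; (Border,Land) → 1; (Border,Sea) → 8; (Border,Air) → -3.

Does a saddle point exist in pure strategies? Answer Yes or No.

Yes

Row minima: Port → -4, Border → -3; maximin = -3.
Column maxima: Land → 4, Sea → 8, Air → -3; minimax = -3.
maximin = minimax = -3, so a saddle point exists.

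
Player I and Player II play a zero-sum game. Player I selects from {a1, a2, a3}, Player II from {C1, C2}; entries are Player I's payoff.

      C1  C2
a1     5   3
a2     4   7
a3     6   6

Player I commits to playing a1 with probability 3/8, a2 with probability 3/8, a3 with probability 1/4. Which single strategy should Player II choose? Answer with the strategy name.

C1

If Player II plays C1, Player I's expected payoff is (3/8)·5 + (3/8)·4 + (1/4)·6 = 39/8.
If Player II plays C2, Player I's expected payoff is (3/8)·3 + (3/8)·7 + (1/4)·6 = 21/4.
Player II minimizes Player I's payoff; the smallest is 39/8, so the best response is C1.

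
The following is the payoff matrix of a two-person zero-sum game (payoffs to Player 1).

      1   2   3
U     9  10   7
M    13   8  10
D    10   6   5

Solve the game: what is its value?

Row minima: U → 7, M → 8, D → 5; maximin = 8.
Column maxima: 1 → 13, 2 → 10, 3 → 10; minimax = 10.
8 ≠ 10, so there is no saddle point; optimal play is mixed.
D is strictly dominated by M, so Player 1 never plays it.
1 is strictly dominated by 3 (it gives Player 1 strictly more in every row), so Player 2 never plays it.
On the remaining 2×2 (U, M vs 2, 3):
Let Player 1 play U with probability p. Expected payoff against 2: 10p + 8(1−p) = 2p + 8; against 3: 7p + 10(1−p) = −3p + 10.
Setting these equal: 2p + 8 = −3p + 10 ⇒ 5p = 2 ⇒ p = 2/5, and the value is (2)·(2/5) + 8 = 44/5.
For Player 2: with q = P(2), equating U's and M's payoffs gives 3q + 7 = −2q + 10 ⇒ q = 3/5.

44/5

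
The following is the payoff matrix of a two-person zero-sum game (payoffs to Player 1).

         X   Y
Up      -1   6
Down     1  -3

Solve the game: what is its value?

Row minima: Up → -1, Down → -3; maximin = -1.
Column maxima: X → 1, Y → 6; minimax = 1.
-1 ≠ 1, so there is no saddle point; optimal play is mixed.
Let Player 1 play Up with probability p. Expected payoff against X: (-1)p + 1(1−p) = −2p + 1; against Y: 6p + (-3)(1−p) = 9p − 3.
Setting these equal: −2p + 1 = 9p − 3 ⇒ −11p = -4 ⇒ p = 4/11, and the value is (-2)·(4/11) + 1 = 3/11.
For Player 2: with q = P(X), equating Up's and Down's payoffs gives −7q + 6 = 4q − 3 ⇒ q = 9/11.

3/11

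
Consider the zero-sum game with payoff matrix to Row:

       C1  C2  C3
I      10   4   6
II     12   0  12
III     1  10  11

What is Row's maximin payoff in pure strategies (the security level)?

4

Row minima: I → 4, II → 0, III → 1.
The best of these is 4.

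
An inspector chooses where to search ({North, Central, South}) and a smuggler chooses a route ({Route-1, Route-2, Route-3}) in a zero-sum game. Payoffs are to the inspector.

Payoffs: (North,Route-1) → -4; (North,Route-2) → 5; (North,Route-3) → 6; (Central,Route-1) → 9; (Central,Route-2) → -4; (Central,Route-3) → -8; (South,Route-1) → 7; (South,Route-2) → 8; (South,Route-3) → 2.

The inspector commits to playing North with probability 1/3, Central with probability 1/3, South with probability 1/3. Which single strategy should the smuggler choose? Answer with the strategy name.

Route-3

If the smuggler plays Route-1, the inspector's expected payoff is (1/3)·(-4) + (1/3)·9 + (1/3)·7 = 4.
If the smuggler plays Route-2, the inspector's expected payoff is (1/3)·5 + (1/3)·(-4) + (1/3)·8 = 3.
If the smuggler plays Route-3, the inspector's expected payoff is (1/3)·6 + (1/3)·(-8) + (1/3)·2 = 0.
The smuggler minimizes the inspector's payoff; the smallest is 0, so the best response is Route-3.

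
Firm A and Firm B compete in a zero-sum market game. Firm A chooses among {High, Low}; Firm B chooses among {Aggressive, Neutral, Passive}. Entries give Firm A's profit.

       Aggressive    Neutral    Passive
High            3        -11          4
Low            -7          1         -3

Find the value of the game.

-37/11

Row minima: High → -11, Low → -7; maximin = -7.
Column maxima: Aggressive → 3, Neutral → 1, Passive → 4; minimax = 1.
-7 ≠ 1, so there is no saddle point; optimal play is mixed.
Passive is strictly dominated by Aggressive (it gives Firm A strictly more in every row), so Firm B never plays it.
On the remaining 2×2 (High, Low vs Aggressive, Neutral):
Let Firm A play High with probability p. Expected payoff against Aggressive: 3p + (-7)(1−p) = 10p − 7; against Neutral: (-11)p + 1(1−p) = −12p + 1.
Setting these equal: 10p − 7 = −12p + 1 ⇒ 22p = 8 ⇒ p = 4/11, and the value is (10)·(4/11) − 7 = -37/11.
For Firm B: with q = P(Aggressive), equating High's and Low's payoffs gives 14q − 11 = −8q + 1 ⇒ q = 6/11.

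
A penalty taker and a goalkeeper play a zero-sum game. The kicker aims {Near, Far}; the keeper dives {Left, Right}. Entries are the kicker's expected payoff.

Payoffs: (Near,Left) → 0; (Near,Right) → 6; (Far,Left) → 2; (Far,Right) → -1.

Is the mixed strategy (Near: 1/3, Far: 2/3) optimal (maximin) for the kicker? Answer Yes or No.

Against Left this mix gives (1/3)·0 + (2/3)·2 = 4/3.
Against Right this mix gives (1/3)·6 + (2/3)·(-1) = 4/3.
All of the keeper's active replies (Left, Right) yield 4/3, and no column does worse for the kicker. The mix makes the keeper indifferent and guarantees 4/3, so it is optimal.

Yes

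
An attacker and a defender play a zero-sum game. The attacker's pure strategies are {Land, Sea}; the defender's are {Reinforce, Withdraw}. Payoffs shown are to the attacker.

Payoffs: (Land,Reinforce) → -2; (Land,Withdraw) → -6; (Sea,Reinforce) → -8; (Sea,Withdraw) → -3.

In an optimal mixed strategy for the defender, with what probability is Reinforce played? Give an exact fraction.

Row minima: Land → -6, Sea → -8; maximin = -6.
Column maxima: Reinforce → -2, Withdraw → -3; minimax = -3.
-6 ≠ -3, so there is no saddle point; optimal play is mixed.
Let the attacker play Land with probability p. Expected payoff against Reinforce: (-2)p + (-8)(1−p) = 6p − 8; against Withdraw: (-6)p + (-3)(1−p) = −3p − 3.
Setting these equal: 6p − 8 = −3p − 3 ⇒ 9p = 5 ⇒ p = 5/9, and the value is (6)·(5/9) − 8 = -14/3.
For the defender: with q = P(Reinforce), equating Land's and Sea's payoffs gives 4q − 6 = −5q − 3 ⇒ q = 1/3.

1/3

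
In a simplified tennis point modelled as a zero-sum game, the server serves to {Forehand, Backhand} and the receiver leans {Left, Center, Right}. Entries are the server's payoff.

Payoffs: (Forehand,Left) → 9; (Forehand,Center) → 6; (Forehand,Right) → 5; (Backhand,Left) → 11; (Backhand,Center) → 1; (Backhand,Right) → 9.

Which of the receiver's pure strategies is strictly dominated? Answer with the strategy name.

Left

Center holds the server's payoff strictly below Left in every row: 6 < 9, 1 < 11.
So Left is strictly dominated for the receiver.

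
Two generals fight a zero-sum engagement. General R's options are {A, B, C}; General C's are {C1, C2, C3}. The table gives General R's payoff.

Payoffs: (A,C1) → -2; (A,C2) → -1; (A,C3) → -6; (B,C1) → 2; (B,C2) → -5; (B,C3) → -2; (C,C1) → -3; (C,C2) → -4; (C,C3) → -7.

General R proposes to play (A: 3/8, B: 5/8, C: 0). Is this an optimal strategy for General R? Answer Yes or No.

Yes

Against C1 this mix gives (3/8)·(-2) + (5/8)·2 = 1/2.
Against C2 this mix gives (3/8)·(-1) + (5/8)·(-5) = -7/2.
Against C3 this mix gives (3/8)·(-6) + (5/8)·(-2) = -7/2.
All of General C's active replies (C2, C3) yield -7/2, and no column does worse for General R. The mix makes General C indifferent and guarantees -7/2, so it is optimal.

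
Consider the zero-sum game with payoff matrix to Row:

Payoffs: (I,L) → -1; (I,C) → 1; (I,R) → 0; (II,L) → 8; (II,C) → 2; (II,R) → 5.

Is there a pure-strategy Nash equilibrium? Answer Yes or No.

Yes

Row minima: I → -1, II → 2; maximin = 2.
Column maxima: L → 8, C → 2, R → 5; minimax = 2.
maximin = minimax = 2, so a saddle point exists.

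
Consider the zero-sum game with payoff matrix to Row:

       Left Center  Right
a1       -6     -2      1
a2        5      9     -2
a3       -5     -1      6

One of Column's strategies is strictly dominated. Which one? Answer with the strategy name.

Center

Left holds Row's payoff strictly below Center in every row: -6 < -2, 5 < 9, -5 < -1.
So Center is strictly dominated for Column.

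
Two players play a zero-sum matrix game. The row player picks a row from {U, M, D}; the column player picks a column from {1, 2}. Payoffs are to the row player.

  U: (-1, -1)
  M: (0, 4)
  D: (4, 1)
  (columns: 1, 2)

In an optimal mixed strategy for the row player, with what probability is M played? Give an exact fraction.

3/7

Row minima: U → -1, M → 0, D → 1; maximin = 1.
Column maxima: 1 → 4, 2 → 4; minimax = 4.
1 ≠ 4, so there is no saddle point; optimal play is mixed.
U is strictly dominated by M, so the row player never plays it.
On the remaining 2×2 (M, D vs 1, 2):
Let the row player play M with probability p. Expected payoff against 1: 0p + 4(1−p) = −4p + 4; against 2: 4p + 1(1−p) = 3p + 1.
Setting these equal: −4p + 4 = 3p + 1 ⇒ −7p = -3 ⇒ p = 3/7, and the value is (-4)·(3/7) + 4 = 16/7.
For the column player: with q = P(1), equating M's and D's payoffs gives −4q + 4 = 3q + 1 ⇒ q = 3/7.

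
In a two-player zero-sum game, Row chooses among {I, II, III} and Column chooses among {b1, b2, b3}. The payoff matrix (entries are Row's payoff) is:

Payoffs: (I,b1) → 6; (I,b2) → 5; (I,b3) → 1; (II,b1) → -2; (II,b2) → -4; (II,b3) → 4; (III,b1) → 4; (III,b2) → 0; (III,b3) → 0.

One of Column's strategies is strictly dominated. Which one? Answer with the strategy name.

b2 holds Row's payoff strictly below b1 in every row: 5 < 6, -4 < -2, 0 < 4.
So b1 is strictly dominated for Column.

b1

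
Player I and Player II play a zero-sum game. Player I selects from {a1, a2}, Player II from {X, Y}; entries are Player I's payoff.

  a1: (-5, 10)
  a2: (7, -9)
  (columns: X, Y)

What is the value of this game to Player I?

25/31

Row minima: a1 → -5, a2 → -9; maximin = -5.
Column maxima: X → 7, Y → 10; minimax = 7.
-5 ≠ 7, so there is no saddle point; optimal play is mixed.
Let Player I play a1 with probability p. Expected payoff against X: (-5)p + 7(1−p) = −12p + 7; against Y: 10p + (-9)(1−p) = 19p − 9.
Setting these equal: −12p + 7 = 19p − 9 ⇒ −31p = -16 ⇒ p = 16/31, and the value is (-12)·(16/31) + 7 = 25/31.
For Player II: with q = P(X), equating a1's and a2's payoffs gives −15q + 10 = 16q − 9 ⇒ q = 19/31.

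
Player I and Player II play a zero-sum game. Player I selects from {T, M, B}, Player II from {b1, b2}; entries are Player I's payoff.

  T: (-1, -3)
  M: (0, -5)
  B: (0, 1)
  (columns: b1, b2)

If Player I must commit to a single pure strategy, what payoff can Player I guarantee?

0

Row minima: T → -3, M → -5, B → 0.
The best of these is 0.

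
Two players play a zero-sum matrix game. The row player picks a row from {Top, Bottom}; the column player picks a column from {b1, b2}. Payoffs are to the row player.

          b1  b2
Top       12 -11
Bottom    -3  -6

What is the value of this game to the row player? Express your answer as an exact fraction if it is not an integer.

-6

Row minima: Top → -11, Bottom → -6; maximin = -6.
Column maxima: b1 → 12, b2 → -6; minimax = -6.
Since maximin = minimax = -6, there is a saddle point and the value is -6.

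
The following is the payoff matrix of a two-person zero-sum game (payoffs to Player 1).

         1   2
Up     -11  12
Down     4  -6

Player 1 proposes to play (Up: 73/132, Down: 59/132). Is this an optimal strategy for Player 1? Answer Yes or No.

Against 1 this mix gives (73/132)·(-11) + (59/132)·4 = -189/44.
Against 2 this mix gives (73/132)·12 + (59/132)·(-6) = 87/22.
Player 2 will play 1, holding Player 1 to -189/44. Shifting weight toward the row that does better against 1 would raise this floor (the equalizing mix achieves -6/11 against both 1 and 2), so the proposed strategy is not optimal.

No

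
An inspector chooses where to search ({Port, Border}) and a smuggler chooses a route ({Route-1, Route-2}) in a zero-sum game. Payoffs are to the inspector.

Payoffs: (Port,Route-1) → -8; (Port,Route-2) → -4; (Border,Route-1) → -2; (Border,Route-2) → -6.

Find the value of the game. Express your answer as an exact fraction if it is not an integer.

Row minima: Port → -8, Border → -6; maximin = -6.
Column maxima: Route-1 → -2, Route-2 → -4; minimax = -4.
-6 ≠ -4, so there is no saddle point; optimal play is mixed.
Let the inspector play Port with probability p. Expected payoff against Route-1: (-8)p + (-2)(1−p) = −6p − 2; against Route-2: (-4)p + (-6)(1−p) = 2p − 6.
Setting these equal: −6p − 2 = 2p − 6 ⇒ −8p = -4 ⇒ p = 1/2, and the value is (-6)·(1/2) − 2 = -5.
For the smuggler: with q = P(Route-1), equating Port's and Border's payoffs gives −4q − 4 = 4q − 6 ⇒ q = 1/4.

-5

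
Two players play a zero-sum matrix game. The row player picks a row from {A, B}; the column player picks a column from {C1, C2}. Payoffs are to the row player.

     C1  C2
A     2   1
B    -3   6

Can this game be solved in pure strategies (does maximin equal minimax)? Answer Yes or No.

Row minima: A → 1, B → -3; maximin = 1.
Column maxima: C1 → 2, C2 → 6; minimax = 2.
1 ≠ 2, so no pure-strategy equilibrium exists.

No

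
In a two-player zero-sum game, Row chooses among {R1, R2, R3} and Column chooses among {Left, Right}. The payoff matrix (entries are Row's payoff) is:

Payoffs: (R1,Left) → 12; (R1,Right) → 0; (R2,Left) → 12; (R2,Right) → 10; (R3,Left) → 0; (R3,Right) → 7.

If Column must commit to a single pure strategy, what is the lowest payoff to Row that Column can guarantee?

Column maxima: Left → 12, Right → 10.
The smallest of these is 10.

10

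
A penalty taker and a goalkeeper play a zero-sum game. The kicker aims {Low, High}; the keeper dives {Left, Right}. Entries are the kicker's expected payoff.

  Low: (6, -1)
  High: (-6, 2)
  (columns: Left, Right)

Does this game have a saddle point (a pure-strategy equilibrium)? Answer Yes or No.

Row minima: Low → -1, High → -6; maximin = -1.
Column maxima: Left → 6, Right → 2; minimax = 2.
-1 ≠ 2, so no pure-strategy equilibrium exists.

No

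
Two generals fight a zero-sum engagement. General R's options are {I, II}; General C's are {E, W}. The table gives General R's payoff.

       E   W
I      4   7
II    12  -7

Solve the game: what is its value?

Row minima: I → 4, II → -7; maximin = 4.
Column maxima: E → 12, W → 7; minimax = 7.
4 ≠ 7, so there is no saddle point; optimal play is mixed.
Let General R play I with probability p. Expected payoff against E: 4p + 12(1−p) = −8p + 12; against W: 7p + (-7)(1−p) = 14p − 7.
Setting these equal: −8p + 12 = 14p − 7 ⇒ −22p = -19 ⇒ p = 19/22, and the value is (-8)·(19/22) + 12 = 56/11.
For General C: with q = P(E), equating I's and II's payoffs gives −3q + 7 = 19q − 7 ⇒ q = 7/11.

56/11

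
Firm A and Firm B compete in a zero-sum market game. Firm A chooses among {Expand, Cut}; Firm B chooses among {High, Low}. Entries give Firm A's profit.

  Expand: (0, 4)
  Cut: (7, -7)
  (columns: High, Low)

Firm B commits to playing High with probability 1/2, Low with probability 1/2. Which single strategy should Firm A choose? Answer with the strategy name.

Expand

Expected payoff of Expand: (1/2)·0 + (1/2)·4 = 2.
Expected payoff of Cut: (1/2)·7 + (1/2)·(-7) = 0.
The largest is 2, so Firm A's best response is Expand.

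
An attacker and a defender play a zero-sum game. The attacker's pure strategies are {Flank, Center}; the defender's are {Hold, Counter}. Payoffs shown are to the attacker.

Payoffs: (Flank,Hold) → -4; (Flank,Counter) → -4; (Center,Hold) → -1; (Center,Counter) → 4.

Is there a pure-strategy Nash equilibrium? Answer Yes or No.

Row minima: Flank → -4, Center → -1; maximin = -1.
Column maxima: Hold → -1, Counter → 4; minimax = -1.
maximin = minimax = -1, so a saddle point exists.

Yes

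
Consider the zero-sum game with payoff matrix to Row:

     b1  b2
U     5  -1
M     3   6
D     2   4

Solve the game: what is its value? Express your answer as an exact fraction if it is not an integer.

11/3

Row minima: U → -1, M → 3, D → 2; maximin = 3.
Column maxima: b1 → 5, b2 → 6; minimax = 5.
3 ≠ 5, so there is no saddle point; optimal play is mixed.
D is strictly dominated by M, so Row never plays it.
On the remaining 2×2 (U, M vs b1, b2):
Let Row play U with probability p. Expected payoff against b1: 5p + 3(1−p) = 2p + 3; against b2: (-1)p + 6(1−p) = −7p + 6.
Setting these equal: 2p + 3 = −7p + 6 ⇒ 9p = 3 ⇒ p = 1/3, and the value is (2)·(1/3) + 3 = 11/3.
For Column: with q = P(b1), equating U's and M's payoffs gives 6q − 1 = −3q + 6 ⇒ q = 7/9.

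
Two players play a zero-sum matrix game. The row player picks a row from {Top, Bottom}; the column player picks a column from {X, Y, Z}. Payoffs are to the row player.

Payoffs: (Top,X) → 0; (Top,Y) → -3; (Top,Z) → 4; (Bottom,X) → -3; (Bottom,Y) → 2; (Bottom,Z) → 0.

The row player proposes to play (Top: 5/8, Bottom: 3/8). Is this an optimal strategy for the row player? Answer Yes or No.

Against X this mix gives (5/8)·0 + (3/8)·(-3) = -9/8.
Against Y this mix gives (5/8)·(-3) + (3/8)·2 = -9/8.
Against Z this mix gives (5/8)·4 + (3/8)·0 = 5/2.
All of the column player's active replies (X, Y) yield -9/8, and no column does worse for the row player. The mix makes the column player indifferent and guarantees -9/8, so it is optimal.

Yes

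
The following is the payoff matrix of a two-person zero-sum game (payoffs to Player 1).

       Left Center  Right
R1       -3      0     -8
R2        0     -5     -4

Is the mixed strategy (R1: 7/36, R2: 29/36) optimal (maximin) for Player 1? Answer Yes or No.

No

Against Left this mix gives (7/36)·(-3) + (29/36)·0 = -7/12.
Against Center this mix gives (7/36)·0 + (29/36)·(-5) = -145/36.
Against Right this mix gives (7/36)·(-8) + (29/36)·(-4) = -43/9.
Player 2 will play Right, holding Player 1 to -43/9. Shifting weight toward the row that does better against Right would raise this floor (the equalizing mix achieves -40/9 against both Right and Center), so the proposed strategy is not optimal.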